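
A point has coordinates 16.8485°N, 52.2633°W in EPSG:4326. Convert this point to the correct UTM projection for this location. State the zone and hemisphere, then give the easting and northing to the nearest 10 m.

Zone 22N: E 365410 m, N 1863230 m

Longitude -52.2633° lies in the 6° band [-54°, -48°), giving zone 22; latitude is north of the equator, so 22N.
Zone 22 central meridian λ₀ = 6×22 − 183 = -51°; Δλ = -1.2633°.
Transverse Mercator on WGS84 with k₀ = 0.9996 gives E = 365413.553 m, N = 1863225.572 m.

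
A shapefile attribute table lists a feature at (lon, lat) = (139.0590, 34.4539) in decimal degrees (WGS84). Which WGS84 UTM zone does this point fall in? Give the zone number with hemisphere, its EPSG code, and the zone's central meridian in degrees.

UTM zone = ⌊(λ + 180)/6⌋ + 1; 139.0590° ∈ [138°, 144°) → zone 54.
Hemisphere: N (φ ≥ 0).
Central meridian λ₀ = 6×54 − 183 = 141°.
EPSG code: 32654.

Zone 54N (EPSG:32654), central meridian 141°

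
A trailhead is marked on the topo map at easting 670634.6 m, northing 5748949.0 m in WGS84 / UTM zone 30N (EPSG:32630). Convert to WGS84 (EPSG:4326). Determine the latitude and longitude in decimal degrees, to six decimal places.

lat 51.865200°, lon -0.521700°

Zone 30N: λ₀ = -3°, k₀ = 0.9996, false easting 500000 m.
Meridian distance M = (N − FN)/k₀ = 5751249.5 m.
Inverse transverse Mercator on WGS84 gives φ = 51.86519970°, λ = -0.52170011°.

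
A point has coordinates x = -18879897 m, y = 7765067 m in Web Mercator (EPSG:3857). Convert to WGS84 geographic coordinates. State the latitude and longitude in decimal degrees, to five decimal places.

R = 6378137 m. λ = x/R = -169.60100038°.
φ = 2·arctan(exp(y/R)) − 90° = 2·arctan(3.37856) − 90° = 57.02420219°.

lat 57.02420°, lon -169.60100°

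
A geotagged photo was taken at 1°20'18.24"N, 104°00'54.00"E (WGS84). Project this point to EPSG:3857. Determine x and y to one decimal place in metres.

Web Mercator is spherical with R = a = 6378137 m.
x = R·λ = 6378137 × 1.815404221 = 11578896.835 m.
y = R·ln tan(π/4 + φ/2) = 6378137 × 0.023361611 = 149003.558 m.

x 11578896.8 m, y 149003.6 m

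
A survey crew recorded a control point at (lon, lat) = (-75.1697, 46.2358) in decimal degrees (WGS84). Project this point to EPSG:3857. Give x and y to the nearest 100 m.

Web Mercator is spherical with R = a = 6378137 m.
x = R·λ = 6378137 × -1.311958763 = -8367852.727 m.
y = R·ln tan(π/4 + φ/2) = 6378137 × 0.912212640 = 5818217.191 m.

x -8367900 m, y 5818200 m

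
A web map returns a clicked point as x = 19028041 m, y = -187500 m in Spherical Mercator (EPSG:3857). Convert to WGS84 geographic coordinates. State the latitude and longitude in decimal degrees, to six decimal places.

lat -1.684099°, lon 170.931801°

R = 6378137 m. λ = x/R = 170.93180057°.
φ = 2·arctan(exp(y/R)) − 90° = 2·arctan(0.97103) − 90° = -1.68409861°.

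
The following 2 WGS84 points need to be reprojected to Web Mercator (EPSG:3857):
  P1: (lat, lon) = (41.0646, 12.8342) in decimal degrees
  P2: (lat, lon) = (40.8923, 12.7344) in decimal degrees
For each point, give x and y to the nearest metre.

Web Mercator: x = R·λ, y = R·ln tan(π/4+φ/2), R = 6378137 m.
P1 (41.0646°, 12.8342°) → (1428696.609, 5021874.824) m.
P2 (40.8923°, 12.7344°) → (1417586.924, 4996468.894) m.

P1: x 1428697 m, y 5021875 m; P2: x 1417587 m, y 4996469 m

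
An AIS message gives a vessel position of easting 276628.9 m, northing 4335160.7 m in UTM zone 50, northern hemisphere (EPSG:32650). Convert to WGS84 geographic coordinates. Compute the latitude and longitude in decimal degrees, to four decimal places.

lat 39.1370°, lon 114.4156°

Zone 50N: λ₀ = 117°, k₀ = 0.9996, false easting 500000 m.
Meridian distance M = (N − FN)/k₀ = 4336895.5 m.
Inverse transverse Mercator on WGS84 gives φ = 39.13700009°, λ = 114.41559984°.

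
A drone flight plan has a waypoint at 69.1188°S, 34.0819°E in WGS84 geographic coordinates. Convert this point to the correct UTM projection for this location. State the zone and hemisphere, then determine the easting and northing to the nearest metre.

Zone 36S: E 543034 m, N 2332011 m

Longitude 34.0819° lies in the 6° band [30°, 36°), giving zone 36; latitude is south of the equator, so 36S.
Zone 36 central meridian λ₀ = 6×36 − 183 = 33°; Δλ = +1.0819°.
Transverse Mercator on WGS84 with k₀ = 0.9996 gives E = 543034.232 m, N = 2332011.401 m.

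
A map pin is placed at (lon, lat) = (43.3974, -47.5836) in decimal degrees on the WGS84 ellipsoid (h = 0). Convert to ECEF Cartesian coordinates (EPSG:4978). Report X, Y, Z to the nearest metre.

WGS84: a = 6378137 m, e² = 0.006694380; N(φ) = a/√(1−e²sin²φ) = 6389804.721 m.
X = (N+h)·cosφ·cosλ = 3131679.219 m; Y = (N+h)·cosφ·sinλ = 2961212.637 m; Z = (N(1−e²)+h)·sinφ = -4685772.197 m.

X 3131679 m, Y 2961213 m, Z -4685772 m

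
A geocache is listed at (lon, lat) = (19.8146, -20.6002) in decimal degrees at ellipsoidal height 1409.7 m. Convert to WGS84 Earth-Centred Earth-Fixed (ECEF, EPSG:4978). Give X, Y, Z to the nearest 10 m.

X 5620400 m, Y 2025090 m, Z -2230510 m

WGS84: a = 6378137 m, e² = 0.006694380; N(φ) = a/√(1−e²sin²φ) = 6380781.520 m.
X = (N+h)·cosφ·cosλ = 5620402.883 m; Y = (N+h)·cosφ·sinλ = 2025087.509 m; Z = (N(1−e²)+h)·sinφ = -2230512.345 m.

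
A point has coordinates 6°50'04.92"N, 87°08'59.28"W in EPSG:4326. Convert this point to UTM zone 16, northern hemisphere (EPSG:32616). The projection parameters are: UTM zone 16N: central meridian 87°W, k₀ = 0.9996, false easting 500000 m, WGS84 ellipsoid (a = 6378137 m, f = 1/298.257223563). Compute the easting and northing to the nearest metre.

Zone 16 central meridian λ₀ = 6×16 − 183 = -87°; Δλ = -0.1498°.
Transverse Mercator on WGS84 with k₀ = 0.9996 gives E = 483448.664 m, N = 755478.162 m.

E 483449 m, N 755478 m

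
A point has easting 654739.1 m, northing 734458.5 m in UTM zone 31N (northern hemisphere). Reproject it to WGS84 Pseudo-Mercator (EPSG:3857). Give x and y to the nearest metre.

x 489784 m, y 741113 m

Unproject from UTM 31N (λ₀ = 3°) → φ = 6.64259986°, λ = 4.39980021°.
Web Mercator (R = 6378137 m): x = 489783.519 m, y = 741112.913 m.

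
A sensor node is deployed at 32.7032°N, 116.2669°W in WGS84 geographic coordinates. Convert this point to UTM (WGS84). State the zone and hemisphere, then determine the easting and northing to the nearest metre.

Zone 11N: E 568712 m, N 3618622 m

Longitude -116.2669° lies in the 6° band [-120°, -114°), giving zone 11; latitude is north of the equator, so 11N.
Zone 11 central meridian λ₀ = 6×11 − 183 = -117°; Δλ = +0.7331°.
Transverse Mercator on WGS84 with k₀ = 0.9996 gives E = 568712.305 m, N = 3618621.961 m.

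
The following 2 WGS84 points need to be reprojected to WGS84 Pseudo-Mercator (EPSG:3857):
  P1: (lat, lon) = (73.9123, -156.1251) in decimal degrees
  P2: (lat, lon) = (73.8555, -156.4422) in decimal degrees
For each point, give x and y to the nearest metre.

Web Mercator: x = R·λ, y = R·ln tan(π/4+φ/2), R = 6378137 m.
P1 (73.9123°, -156.1251°) → (-17379766.632, 12480220.687) m.
P2 (73.8555°, -156.4422°) → (-17415066.043, 12457442.215) m.

P1: x -17379767 m, y 12480221 m; P2: x -17415066 m, y 12457442 m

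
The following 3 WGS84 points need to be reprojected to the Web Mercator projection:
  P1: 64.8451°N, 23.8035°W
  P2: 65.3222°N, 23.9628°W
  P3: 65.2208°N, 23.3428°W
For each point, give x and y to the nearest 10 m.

Web Mercator: x = R·λ, y = R·ln tan(π/4+φ/2), R = 6378137 m.
P1 (64.8451°, -23.8035°) → (-2649793.499, 9567687.948) m.
P2 (65.3222°, -23.9628°) → (-2667526.694, 9693756.739) m.
P3 (65.2208°, -23.3428°) → (-2598508.610, 9666772.993) m.

P1: x -2649790 m, y 9567690 m; P2: x -2667530 m, y 9693760 m; P3: x -2598510 m, y 9666770 m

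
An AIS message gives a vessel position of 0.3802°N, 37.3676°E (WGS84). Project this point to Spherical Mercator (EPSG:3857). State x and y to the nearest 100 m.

Web Mercator is spherical with R = a = 6378137 m.
x = R·λ = 6378137 × 0.652187654 = 4159742.204 m.
y = R·ln tan(π/4 + φ/2) = 6378137 × 0.006635791 = 42323.981 m.

x 4159700 m, y 42300 m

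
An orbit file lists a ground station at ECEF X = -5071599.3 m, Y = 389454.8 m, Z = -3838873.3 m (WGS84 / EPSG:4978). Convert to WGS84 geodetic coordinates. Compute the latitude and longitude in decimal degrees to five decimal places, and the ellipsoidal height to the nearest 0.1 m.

lat -37.22750°, lon 175.60880°, h 2225.6 m

λ = atan2(Y, X) = 175.60879948°; p = √(X²+Y²) = 5086530.7 m.
Bowring's method on WGS84 (a = 6378137 m, b = 6356752.314 m) gives φ = -37.22750019°, h = 2225.644 m.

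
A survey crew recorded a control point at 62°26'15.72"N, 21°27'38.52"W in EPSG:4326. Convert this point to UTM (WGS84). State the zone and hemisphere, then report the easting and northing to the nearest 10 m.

Longitude -21.4607° lies in the 6° band [-24°, -18°), giving zone 27; latitude is north of the equator, so 27N.
Zone 27 central meridian λ₀ = 6×27 − 183 = -21°; Δλ = -0.4607°.
Transverse Mercator on WGS84 with k₀ = 0.9996 gives E = 476216.817 m, N = 6923026.683 m.

Zone 27N: E 476220 m, N 6923030 m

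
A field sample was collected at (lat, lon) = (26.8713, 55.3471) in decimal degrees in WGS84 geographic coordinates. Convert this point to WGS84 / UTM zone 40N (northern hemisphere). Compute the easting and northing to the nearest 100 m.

Zone 40 central meridian λ₀ = 6×40 − 183 = 57°; Δλ = -1.6529°.
Transverse Mercator on WGS84 with k₀ = 0.9996 gives E = 335807.370 m, N = 2973251.328 m.

E 335800 m, N 2973300 m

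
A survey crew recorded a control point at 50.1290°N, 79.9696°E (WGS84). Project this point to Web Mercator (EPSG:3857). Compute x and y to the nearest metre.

x 8902175 m, y 6468646 m

Web Mercator is spherical with R = a = 6378137 m.
x = R·λ = 6378137 × 1.395732822 = 8902175.151 m.
y = R·ln tan(π/4 + φ/2) = 6378137 × 1.014190572 = 6468646.413 m.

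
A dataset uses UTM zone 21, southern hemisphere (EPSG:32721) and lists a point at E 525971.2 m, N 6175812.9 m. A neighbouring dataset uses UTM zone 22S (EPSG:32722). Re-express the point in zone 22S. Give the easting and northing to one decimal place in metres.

E -24771.5 m, N 6160968.9 m

UTM 21S → geographic: φ = -34.55909997°, λ = -56.71689981°.
UTM 22S (λ₀ = -51°) forward: E = -24771.516 m, N = 6160968.873 m.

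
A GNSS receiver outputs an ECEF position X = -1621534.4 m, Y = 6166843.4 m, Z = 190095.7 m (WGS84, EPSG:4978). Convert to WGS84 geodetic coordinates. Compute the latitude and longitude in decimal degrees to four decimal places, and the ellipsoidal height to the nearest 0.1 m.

lat 1.7191°, lon 104.7321°, h 1182.0 m

λ = atan2(Y, X) = 104.73210009°; p = √(X²+Y²) = 6376467.0 m.
Bowring's method on WGS84 (a = 6378137 m, b = 6356752.314 m) gives φ = 1.71909954°, h = 1182.023 m.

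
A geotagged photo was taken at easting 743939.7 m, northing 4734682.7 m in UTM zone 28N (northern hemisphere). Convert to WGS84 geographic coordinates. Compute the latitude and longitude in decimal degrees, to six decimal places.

lat 42.725900°, lon -12.020500°

Zone 28N: λ₀ = -15°, k₀ = 0.9996, false easting 500000 m.
Meridian distance M = (N − FN)/k₀ = 4736577.3 m.
Inverse transverse Mercator on WGS84 gives φ = 42.72590018°, λ = -12.02050037°.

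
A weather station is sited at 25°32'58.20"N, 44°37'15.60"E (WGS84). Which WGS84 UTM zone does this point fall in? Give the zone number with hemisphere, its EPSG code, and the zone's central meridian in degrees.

Zone 38N (EPSG:32638), central meridian 45°

UTM zone = ⌊(λ + 180)/6⌋ + 1; 44.6210° ∈ [42°, 48°) → zone 38.
Hemisphere: N (φ ≥ 0).
Central meridian λ₀ = 6×38 − 183 = 45°.
EPSG code: 32638.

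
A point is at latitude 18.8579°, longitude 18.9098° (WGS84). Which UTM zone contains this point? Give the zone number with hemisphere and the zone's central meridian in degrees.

UTM zone = ⌊(λ + 180)/6⌋ + 1; 18.9098° ∈ [18°, 24°) → zone 34.
Hemisphere: N (φ ≥ 0).
Central meridian λ₀ = 6×34 − 183 = 21°.

Zone 34N, central meridian 21°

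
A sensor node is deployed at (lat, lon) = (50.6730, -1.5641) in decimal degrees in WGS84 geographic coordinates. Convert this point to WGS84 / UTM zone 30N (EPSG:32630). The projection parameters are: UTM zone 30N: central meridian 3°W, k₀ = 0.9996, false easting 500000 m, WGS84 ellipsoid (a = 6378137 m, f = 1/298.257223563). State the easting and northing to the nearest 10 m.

E 601460 m, N 5614450 m

Zone 30 central meridian λ₀ = 6×30 − 183 = -3°; Δλ = +1.4359°.
Transverse Mercator on WGS84 with k₀ = 0.9996 gives E = 601461.013 m, N = 5614445.825 m.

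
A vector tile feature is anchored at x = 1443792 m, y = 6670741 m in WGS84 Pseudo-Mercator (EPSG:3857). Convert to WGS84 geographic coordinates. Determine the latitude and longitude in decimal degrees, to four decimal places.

lat 51.2787°, lon 12.9698°

R = 6378137 m. λ = x/R = 12.96980421°.
φ = 2·arctan(exp(y/R)) − 90° = 2·arctan(2.84589) − 90° = 51.27869785°.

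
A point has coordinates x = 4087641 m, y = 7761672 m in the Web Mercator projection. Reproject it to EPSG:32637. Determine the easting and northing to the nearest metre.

Web Mercator inverse (R = 6378137 m) → φ = 57.00759899°, λ = 36.71990386°.
UTM 37N forward: E = 361532.097 m, N = 6320543.179 m.

E 361532 m, N 6320543 m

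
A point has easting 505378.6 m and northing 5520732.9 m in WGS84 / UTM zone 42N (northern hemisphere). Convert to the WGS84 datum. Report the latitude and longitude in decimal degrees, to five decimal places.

lat 49.83900°, lon 69.07480°

Zone 42N: λ₀ = 69°, k₀ = 0.9996, false easting 500000 m.
Meridian distance M = (N − FN)/k₀ = 5522942.1 m.
Inverse transverse Mercator on WGS84 gives φ = 49.83899982°, λ = 69.07480031°.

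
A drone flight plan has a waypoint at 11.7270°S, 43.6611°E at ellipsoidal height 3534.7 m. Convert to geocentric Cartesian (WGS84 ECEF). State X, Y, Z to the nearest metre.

X 4520992 m, Y 4314485 m, Z -1288566 m

WGS84: a = 6378137 m, e² = 0.006694380; N(φ) = a/√(1−e²sin²φ) = 6379019.104 m.
X = (N+h)·cosφ·cosλ = 4520991.760 m; Y = (N+h)·cosφ·sinλ = 4314484.866 m; Z = (N(1−e²)+h)·sinφ = -1288566.448 m.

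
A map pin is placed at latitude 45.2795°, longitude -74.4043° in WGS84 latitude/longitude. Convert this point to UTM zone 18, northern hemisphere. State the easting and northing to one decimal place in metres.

Zone 18 central meridian λ₀ = 6×18 − 183 = -75°; Δλ = +0.5957°.
Transverse Mercator on WGS84 with k₀ = 0.9996 gives E = 546721.440 m, N = 5014172.651 m.

E 546721.4 m, N 5014172.7 m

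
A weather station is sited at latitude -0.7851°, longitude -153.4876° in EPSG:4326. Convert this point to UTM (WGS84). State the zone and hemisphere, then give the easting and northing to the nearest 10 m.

Zone 5S: E 445750 m, N 9913220 m

Longitude -153.4876° lies in the 6° band [-156°, -150°), giving zone 5; latitude is south of the equator, so 5S.
Zone 5 central meridian λ₀ = 6×5 − 183 = -153°; Δλ = -0.4876°.
Transverse Mercator on WGS84 with k₀ = 0.9996 gives E = 445746.729 m, N = 9913219.643 m.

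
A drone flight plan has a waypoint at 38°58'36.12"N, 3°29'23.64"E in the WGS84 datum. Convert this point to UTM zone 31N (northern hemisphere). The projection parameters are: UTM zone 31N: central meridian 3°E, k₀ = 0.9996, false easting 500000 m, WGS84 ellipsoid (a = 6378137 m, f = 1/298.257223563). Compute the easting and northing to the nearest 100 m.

E 542400 m, N 4314300 m

Zone 31 central meridian λ₀ = 6×31 − 183 = 3°; Δλ = +0.4899°.
Transverse Mercator on WGS84 with k₀ = 0.9996 gives E = 542435.319 m, N = 4314305.077 m.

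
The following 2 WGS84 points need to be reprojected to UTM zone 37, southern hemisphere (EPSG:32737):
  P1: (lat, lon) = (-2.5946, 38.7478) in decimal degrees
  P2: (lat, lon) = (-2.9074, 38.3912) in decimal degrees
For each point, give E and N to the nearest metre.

UTM zone 37S: λ₀ = 39°, k₀ = 0.9996.
P1 (-2.5946°, 38.7478°) → (471964.941, 9713213.982) m.
P2 (-2.9074°, 38.3912°) → (432341.144, 9678623.943) m.

P1: E 471965 m, N 9713214 m; P2: E 432341 m, N 9678624 m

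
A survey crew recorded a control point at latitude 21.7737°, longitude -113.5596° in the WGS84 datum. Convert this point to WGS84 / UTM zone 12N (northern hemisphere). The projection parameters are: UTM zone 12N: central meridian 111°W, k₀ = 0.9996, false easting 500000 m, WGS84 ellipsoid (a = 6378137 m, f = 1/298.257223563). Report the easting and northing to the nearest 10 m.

E 235310 m, N 2409970 m

Zone 12 central meridian λ₀ = 6×12 − 183 = -111°; Δλ = -2.5596°.
Transverse Mercator on WGS84 with k₀ = 0.9996 gives E = 235314.549 m, N = 2409973.155 m.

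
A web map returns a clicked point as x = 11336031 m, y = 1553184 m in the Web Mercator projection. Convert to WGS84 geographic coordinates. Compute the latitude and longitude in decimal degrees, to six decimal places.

R = 6378137 m. λ = x/R = 101.83329909°.
φ = 2·arctan(exp(y/R)) − 90° = 2·arctan(1.27573) − 90° = 13.81660086°.

lat 13.816601°, lon 101.833299°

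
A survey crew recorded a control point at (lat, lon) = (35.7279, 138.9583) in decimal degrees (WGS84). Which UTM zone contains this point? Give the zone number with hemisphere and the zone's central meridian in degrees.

UTM zone = ⌊(λ + 180)/6⌋ + 1; 138.9583° ∈ [138°, 144°) → zone 54.
Hemisphere: N (φ ≥ 0).
Central meridian λ₀ = 6×54 − 183 = 141°.

Zone 54N, central meridian 141°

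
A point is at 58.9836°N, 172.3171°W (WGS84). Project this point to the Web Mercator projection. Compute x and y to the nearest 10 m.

x -19182250 m, y 8176840 m

Web Mercator is spherical with R = a = 6378137 m.
x = R·λ = 6378137 × -3.007500752 = -19182251.827 m.
y = R·ln tan(π/4 + φ/2) = 6378137 × 1.282011199 = 8176843.061 m.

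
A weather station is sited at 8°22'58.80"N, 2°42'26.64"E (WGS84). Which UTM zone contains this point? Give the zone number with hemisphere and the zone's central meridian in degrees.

Zone 31N, central meridian 3°

UTM zone = ⌊(λ + 180)/6⌋ + 1; 2.7074° ∈ [0°, 6°) → zone 31.
Hemisphere: N (φ ≥ 0).
Central meridian λ₀ = 6×31 − 183 = 3°.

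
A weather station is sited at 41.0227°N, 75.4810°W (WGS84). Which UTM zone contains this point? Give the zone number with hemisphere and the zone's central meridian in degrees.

UTM zone = ⌊(λ + 180)/6⌋ + 1; -75.4810° ∈ [-78°, -72°) → zone 18.
Hemisphere: N (φ ≥ 0).
Central meridian λ₀ = 6×18 − 183 = -75°.

Zone 18N, central meridian -75°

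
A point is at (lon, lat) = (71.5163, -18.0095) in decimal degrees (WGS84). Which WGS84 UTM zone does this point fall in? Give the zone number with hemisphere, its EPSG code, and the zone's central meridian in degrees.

Zone 42S (EPSG:32742), central meridian 69°

UTM zone = ⌊(λ + 180)/6⌋ + 1; 71.5163° ∈ [66°, 72°) → zone 42.
Hemisphere: S (φ < 0).
Central meridian λ₀ = 6×42 − 183 = 69°.
EPSG code: 32742.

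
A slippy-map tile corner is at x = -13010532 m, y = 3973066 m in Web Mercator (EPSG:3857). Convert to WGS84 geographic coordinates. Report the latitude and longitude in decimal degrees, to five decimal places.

R = 6378137 m. λ = x/R = -116.87559750°.
φ = 2·arctan(exp(y/R)) − 90° = 2·arctan(1.86436) − 90° = 33.58390095°.

lat 33.58390°, lon -116.87560°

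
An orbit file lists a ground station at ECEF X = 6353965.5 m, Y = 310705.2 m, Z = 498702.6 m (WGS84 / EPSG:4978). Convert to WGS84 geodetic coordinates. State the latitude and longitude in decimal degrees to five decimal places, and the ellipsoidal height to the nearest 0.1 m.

λ = atan2(Y, X) = 2.79950021°; p = √(X²+Y²) = 6361557.6 m.
Bowring's method on WGS84 (a = 6378137 m, b = 6356752.314 m) gives φ = 4.51250034°, h = 3069.384 m.

lat 4.51250°, lon 2.79950°, h 3069.4 m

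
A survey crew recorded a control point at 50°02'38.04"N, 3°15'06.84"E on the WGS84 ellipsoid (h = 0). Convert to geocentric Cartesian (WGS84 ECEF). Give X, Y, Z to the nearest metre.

WGS84: a = 6378137 m, e² = 0.006694380; N(φ) = a/√(1−e²sin²φ) = 6390718.246 m.
X = (N+h)·cosφ·cosλ = 4097513.815 m; Y = (N+h)·cosφ·sinλ = 232810.013 m; Z = (N(1−e²)+h)·sinφ = 4865926.320 m.

X 4097514 m, Y 232810 m, Z 4865926 m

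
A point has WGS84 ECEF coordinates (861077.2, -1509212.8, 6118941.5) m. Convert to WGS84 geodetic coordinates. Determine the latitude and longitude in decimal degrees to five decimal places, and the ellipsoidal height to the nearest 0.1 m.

lat 74.24800°, lon -60.29320°, h 2525.8 m

λ = atan2(Y, X) = -60.29319973°; p = √(X²+Y²) = 1737578.0 m.
Bowring's method on WGS84 (a = 6378137 m, b = 6356752.314 m) gives φ = 74.24800006°, h = 2525.849 m.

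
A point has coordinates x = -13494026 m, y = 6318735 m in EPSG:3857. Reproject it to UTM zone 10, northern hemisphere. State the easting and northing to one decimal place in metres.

E 629597.3 m, N 5457652.0 m

Web Mercator inverse (R = 6378137 m) → φ = 49.25789727°, λ = -121.21889800°.
UTM 10N forward: E = 629597.292 m, N = 5457652.041 m.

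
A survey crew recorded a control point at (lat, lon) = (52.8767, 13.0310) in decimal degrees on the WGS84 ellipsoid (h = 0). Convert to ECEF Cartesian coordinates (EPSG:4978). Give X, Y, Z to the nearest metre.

WGS84: a = 6378137 m, e² = 0.006694380; N(φ) = a/√(1−e²sin²φ) = 6391752.974 m.
X = (N+h)·cosφ·cosλ = 3758288.424 m; Y = (N+h)·cosφ·sinλ = 869811.330 m; Z = (N(1−e²)+h)·sinφ = 5062273.941 m.

X 3758288 m, Y 869811 m, Z 5062274 m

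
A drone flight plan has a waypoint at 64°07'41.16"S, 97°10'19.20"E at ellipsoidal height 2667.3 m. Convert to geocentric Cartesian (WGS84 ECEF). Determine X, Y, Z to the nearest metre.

X -348565 m, Y 2770060 m, Z -5718361 m

WGS84: a = 6378137 m, e² = 0.006694380; N(φ) = a/√(1−e²sin²φ) = 6395491.366 m.
X = (N+h)·cosφ·cosλ = -348564.703 m; Y = (N+h)·cosφ·sinλ = 2770059.766 m; Z = (N(1−e²)+h)·sinφ = -5718360.648 m.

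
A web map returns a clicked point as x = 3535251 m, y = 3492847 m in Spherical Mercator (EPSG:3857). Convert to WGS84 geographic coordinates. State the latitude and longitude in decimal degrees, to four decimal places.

R = 6378137 m. λ = x/R = 31.75770006°.
φ = 2·arctan(exp(y/R)) − 90° = 2·arctan(1.72915) − 90° = 29.91670084°.

lat 29.9167°, lon 31.7577°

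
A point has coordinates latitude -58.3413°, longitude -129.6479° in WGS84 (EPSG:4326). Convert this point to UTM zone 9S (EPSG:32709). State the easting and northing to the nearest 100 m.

Zone 9 central meridian λ₀ = 6×9 − 183 = -129°; Δλ = -0.6479°.
Transverse Mercator on WGS84 with k₀ = 0.9996 gives E = 462068.582 m, N = 3533108.278 m.

E 462100 m, N 3533100 m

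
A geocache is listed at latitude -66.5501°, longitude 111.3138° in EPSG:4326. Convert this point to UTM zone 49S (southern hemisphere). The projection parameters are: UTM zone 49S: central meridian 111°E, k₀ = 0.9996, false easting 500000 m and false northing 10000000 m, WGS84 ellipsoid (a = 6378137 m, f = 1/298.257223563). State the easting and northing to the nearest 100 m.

Zone 49 central meridian λ₀ = 6×49 − 183 = 111°; Δλ = +0.3138°.
Transverse Mercator on WGS84 with k₀ = 0.9996 gives E = 513934.812 m, N = 2618737.045 m.

E 513900 m, N 2618700 m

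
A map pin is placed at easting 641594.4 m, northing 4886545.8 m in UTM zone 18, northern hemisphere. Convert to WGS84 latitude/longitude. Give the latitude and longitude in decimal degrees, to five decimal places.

lat 44.11840°, lon -73.23040°

Zone 18N: λ₀ = -75°, k₀ = 0.9996, false easting 500000 m.
Meridian distance M = (N − FN)/k₀ = 4888501.2 m.
Inverse transverse Mercator on WGS84 gives φ = 44.11839967°, λ = -73.23039991°.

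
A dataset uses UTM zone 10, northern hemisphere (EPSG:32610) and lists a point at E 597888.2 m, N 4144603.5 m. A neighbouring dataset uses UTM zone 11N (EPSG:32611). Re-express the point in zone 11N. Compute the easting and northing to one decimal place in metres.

UTM 10N → geographic: φ = 37.44310007°, λ = -121.89340035°.
UTM 11N (λ₀ = -117°) forward: E = 67005.781 m, N = 4155285.855 m.

E 67005.8 m, N 4155285.9 m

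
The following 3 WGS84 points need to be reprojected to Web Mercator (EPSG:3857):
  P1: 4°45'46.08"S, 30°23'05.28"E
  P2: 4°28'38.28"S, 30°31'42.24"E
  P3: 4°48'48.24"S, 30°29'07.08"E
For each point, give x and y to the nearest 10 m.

P1: x 3382420 m, y -530800 m; P2: x 3398410 m, y -498920 m; P3: x 3393610 m, y -536460 m

Web Mercator: x = R·λ, y = R·ln tan(π/4+φ/2), R = 6378137 m.
P1 (-4.7628°, 30.3848°) → (3382420.464, -530804.135) m.
P2 (-4.4773°, 30.5284°) → (3398405.943, -498918.783) m.
P3 (-4.8134°, 30.4853°) → (3393608.073, -536456.627) m.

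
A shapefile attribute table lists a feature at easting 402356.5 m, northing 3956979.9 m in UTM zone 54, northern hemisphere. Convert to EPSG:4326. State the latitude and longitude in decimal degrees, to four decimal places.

lat 35.7520°, lon 139.9200°

Zone 54N: λ₀ = 141°, k₀ = 0.9996, false easting 500000 m.
Meridian distance M = (N − FN)/k₀ = 3958563.3 m.
Inverse transverse Mercator on WGS84 gives φ = 35.75199976°, λ = 139.92000033°.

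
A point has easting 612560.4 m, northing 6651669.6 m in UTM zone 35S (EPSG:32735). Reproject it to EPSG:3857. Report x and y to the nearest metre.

x 3135881 m, y -3537195 m

Unproject from UTM 35S (λ₀ = 27°) → φ = -30.26139970°, λ = 28.17010023°.
Web Mercator (R = 6378137 m): x = 3135881.213 m, y = -3537194.785 m.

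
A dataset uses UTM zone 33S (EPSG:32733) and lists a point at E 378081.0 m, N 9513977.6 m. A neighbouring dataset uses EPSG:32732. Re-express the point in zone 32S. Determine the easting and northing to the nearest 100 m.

UTM 33S → geographic: φ = -4.39629974°, λ = 13.90120010°.
UTM 32S (λ₀ = 9°) forward: E = 1044447.894 m, N = 9512278.884 m.

E 1044400 m, N 9512300 m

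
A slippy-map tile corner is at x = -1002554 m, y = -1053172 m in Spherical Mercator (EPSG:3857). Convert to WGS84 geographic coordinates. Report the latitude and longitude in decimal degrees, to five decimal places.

lat -9.41810°, lon -9.00610°

R = 6378137 m. λ = x/R = -9.00609581°.
φ = 2·arctan(exp(y/R)) − 90° = 2·arctan(0.84779) − 90° = -9.41810378°.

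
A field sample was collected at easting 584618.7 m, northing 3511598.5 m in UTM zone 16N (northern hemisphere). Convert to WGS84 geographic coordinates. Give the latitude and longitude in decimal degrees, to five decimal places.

lat 31.73670°, lon -86.10670°

Zone 16N: λ₀ = -87°, k₀ = 0.9996, false easting 500000 m.
Meridian distance M = (N − FN)/k₀ = 3513003.7 m.
Inverse transverse Mercator on WGS84 gives φ = 31.73670016°, λ = -86.10670036°.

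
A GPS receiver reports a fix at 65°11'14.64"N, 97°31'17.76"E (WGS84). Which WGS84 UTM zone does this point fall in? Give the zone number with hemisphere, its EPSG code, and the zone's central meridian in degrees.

UTM zone = ⌊(λ + 180)/6⌋ + 1; 97.5216° ∈ [96°, 102°) → zone 47.
Hemisphere: N (φ ≥ 0).
Central meridian λ₀ = 6×47 − 183 = 99°.
EPSG code: 32647.

Zone 47N (EPSG:32647), central meridian 99°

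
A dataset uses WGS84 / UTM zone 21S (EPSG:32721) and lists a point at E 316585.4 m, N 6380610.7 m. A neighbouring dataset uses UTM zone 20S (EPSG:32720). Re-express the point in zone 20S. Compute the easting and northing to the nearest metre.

E 879135 m, N 6375069 m

UTM 21S → geographic: φ = -32.69700003°, λ = -58.95660034°.
UTM 20S (λ₀ = -63°) forward: E = 879135.286 m, N = 6375068.823 m.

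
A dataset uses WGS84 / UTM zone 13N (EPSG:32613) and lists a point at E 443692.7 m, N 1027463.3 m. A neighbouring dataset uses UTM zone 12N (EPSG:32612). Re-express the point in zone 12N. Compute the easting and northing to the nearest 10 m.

UTM 13N → geographic: φ = 9.29460014°, λ = -105.51270013°.
UTM 12N (λ₀ = -111°) forward: E = 1103516.040 m, N = 1032100.952 m.

E 1103520 m, N 1032100 m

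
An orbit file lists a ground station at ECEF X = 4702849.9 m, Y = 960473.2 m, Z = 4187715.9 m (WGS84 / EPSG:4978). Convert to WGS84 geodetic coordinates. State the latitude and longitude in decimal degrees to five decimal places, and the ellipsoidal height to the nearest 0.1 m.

lat 41.29390°, lon 11.54290°, h 1082.4 m

λ = atan2(Y, X) = 11.54290022°; p = √(X²+Y²) = 4799927.7 m.
Bowring's method on WGS84 (a = 6378137 m, b = 6356752.314 m) gives φ = 41.29390007°, h = 1082.431 m.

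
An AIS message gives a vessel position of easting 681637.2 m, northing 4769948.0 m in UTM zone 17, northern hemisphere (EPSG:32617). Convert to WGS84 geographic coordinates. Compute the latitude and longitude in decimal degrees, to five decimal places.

lat 43.06050°, lon -78.76940°

Zone 17N: λ₀ = -81°, k₀ = 0.9996, false easting 500000 m.
Meridian distance M = (N − FN)/k₀ = 4771856.7 m.
Inverse transverse Mercator on WGS84 gives φ = 43.06050045°, λ = -78.76940032°.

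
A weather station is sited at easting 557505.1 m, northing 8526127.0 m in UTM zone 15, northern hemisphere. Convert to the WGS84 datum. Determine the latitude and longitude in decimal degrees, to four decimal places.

lat 76.8051°, lon -90.7427°

Zone 15N: λ₀ = -93°, k₀ = 0.9996, false easting 500000 m.
Meridian distance M = (N − FN)/k₀ = 8529538.8 m.
Inverse transverse Mercator on WGS84 gives φ = 76.80509972°, λ = -90.74269933°.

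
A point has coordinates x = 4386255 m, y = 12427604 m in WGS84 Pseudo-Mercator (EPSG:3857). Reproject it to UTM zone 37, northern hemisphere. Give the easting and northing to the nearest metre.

E 512545 m, N 8187626 m

Web Mercator inverse (R = 6378137 m) → φ = 73.78080055°, λ = 39.40239907°.
UTM 37N forward: E = 512545.465 m, N = 8187625.966 m.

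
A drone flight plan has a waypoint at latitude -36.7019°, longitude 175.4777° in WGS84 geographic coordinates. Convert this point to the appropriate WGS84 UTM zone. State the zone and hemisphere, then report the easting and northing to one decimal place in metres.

Longitude 175.4777° lies in the 6° band [174°, 180°), giving zone 60; latitude is south of the equator, so 60S.
Zone 60 central meridian λ₀ = 6×60 − 183 = 177°; Δλ = -1.5223°.
Transverse Mercator on WGS84 with k₀ = 0.9996 gives E = 364020.194 m, N = 5937116.236 m.

Zone 60S: E 364020.2 m, N 5937116.2 m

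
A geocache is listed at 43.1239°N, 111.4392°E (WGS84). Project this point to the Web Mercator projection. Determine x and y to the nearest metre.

x 12405355 m, y 5330850 m

Web Mercator is spherical with R = a = 6378137 m.
x = R·λ = 6378137 × 1.944980956 = 12405354.998 m.
y = R·ln tan(π/4 + φ/2) = 6378137 × 0.835800445 = 5330849.745 m.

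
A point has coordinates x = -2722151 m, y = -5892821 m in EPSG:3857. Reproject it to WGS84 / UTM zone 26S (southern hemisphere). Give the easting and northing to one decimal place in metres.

E 694685.8 m, N 4825312.4 m

Web Mercator inverse (R = 6378137 m) → φ = -46.69739899°, λ = -24.45349849°.
UTM 26S forward: E = 694685.839 m, N = 4825312.444 m.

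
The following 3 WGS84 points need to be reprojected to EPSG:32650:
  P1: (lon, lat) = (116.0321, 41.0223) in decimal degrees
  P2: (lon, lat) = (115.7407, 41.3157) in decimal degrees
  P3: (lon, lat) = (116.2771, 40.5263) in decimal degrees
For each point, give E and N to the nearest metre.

UTM zone 50N: λ₀ = 117°, k₀ = 0.9996.
P1 (41.0223°, 116.0321°) → (418625.026, 4541683.736) m.
P2 (41.3157°, 115.7407°) → (394596.789, 4574568.521) m.
P3 (40.5263°, 116.2771°) → (438769.566, 4486425.040) m.

P1: E 418625 m, N 4541684 m; P2: E 394597 m, N 4574569 m; P3: E 438770 m, N 4486425 m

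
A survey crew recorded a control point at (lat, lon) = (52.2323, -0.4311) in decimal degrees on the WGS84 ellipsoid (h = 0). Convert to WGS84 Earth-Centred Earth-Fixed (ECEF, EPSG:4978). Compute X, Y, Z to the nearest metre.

X 3914449 m, Y -29453 m, Z 5018676 m

WGS84: a = 6378137 m, e² = 0.006694380; N(φ) = a/√(1−e²sin²φ) = 6391519.696 m.
X = (N+h)·cosφ·cosλ = 3914449.019 m; Y = (N+h)·cosφ·sinλ = -29453.318 m; Z = (N(1−e²)+h)·sinφ = 5018675.578 m.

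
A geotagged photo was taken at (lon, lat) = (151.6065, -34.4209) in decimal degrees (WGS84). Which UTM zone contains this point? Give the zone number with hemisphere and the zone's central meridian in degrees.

UTM zone = ⌊(λ + 180)/6⌋ + 1; 151.6065° ∈ [150°, 156°) → zone 56.
Hemisphere: S (φ < 0).
Central meridian λ₀ = 6×56 − 183 = 153°.

Zone 56S, central meridian 153°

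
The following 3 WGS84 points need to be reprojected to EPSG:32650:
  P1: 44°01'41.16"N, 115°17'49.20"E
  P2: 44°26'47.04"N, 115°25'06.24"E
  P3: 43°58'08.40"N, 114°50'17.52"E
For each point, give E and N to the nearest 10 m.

P1: E 363530 m, N 4876400 m; P2: E 374150 m, N 4922670 m; P3: E 326590 m, N 4870700 m

UTM zone 50N: λ₀ = 117°, k₀ = 0.9996.
P1 (44.0281°, 115.2970°) → (363527.231, 4876403.679) m.
P2 (44.4464°, 115.4184°) → (374150.886, 4922671.911) m.
P3 (43.9690°, 114.8382°) → (326587.844, 4870701.578) m.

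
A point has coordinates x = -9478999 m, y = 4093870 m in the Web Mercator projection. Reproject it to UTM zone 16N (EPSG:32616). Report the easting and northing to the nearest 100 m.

E 669800 m, N 3817300 m

Web Mercator inverse (R = 6378137 m) → φ = 34.48320003°, λ = -85.15129680°.
UTM 16N forward: E = 669761.653 m, N = 3817285.261 m.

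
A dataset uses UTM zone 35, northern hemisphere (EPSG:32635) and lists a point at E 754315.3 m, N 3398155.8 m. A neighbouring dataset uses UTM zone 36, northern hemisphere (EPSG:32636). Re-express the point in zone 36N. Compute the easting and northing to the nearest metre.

E 179537 m, N 3399925 m

UTM 35N → geographic: φ = 30.68910024°, λ = 29.65489989°.
UTM 36N (λ₀ = 33°) forward: E = 179537.285 m, N = 3399925.151 m.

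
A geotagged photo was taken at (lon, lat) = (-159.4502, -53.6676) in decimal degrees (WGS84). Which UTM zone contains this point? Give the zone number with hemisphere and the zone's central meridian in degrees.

UTM zone = ⌊(λ + 180)/6⌋ + 1; -159.4502° ∈ [-162°, -156°) → zone 4.
Hemisphere: S (φ < 0).
Central meridian λ₀ = 6×4 − 183 = -159°.

Zone 4S, central meridian -159°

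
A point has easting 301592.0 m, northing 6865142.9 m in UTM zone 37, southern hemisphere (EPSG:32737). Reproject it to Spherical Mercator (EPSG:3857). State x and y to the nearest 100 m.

x 4116200 m, y -3290000 m

Unproject from UTM 37S (λ₀ = 39°) → φ = -28.32490008°, λ = 36.97619949°.
Web Mercator (R = 6378137 m): x = 4116171.699 m, y = -3289998.354 m.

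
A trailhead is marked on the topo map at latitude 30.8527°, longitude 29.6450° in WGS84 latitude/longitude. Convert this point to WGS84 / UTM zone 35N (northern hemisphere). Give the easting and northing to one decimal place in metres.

Zone 35 central meridian λ₀ = 6×35 − 183 = 27°; Δλ = +2.6450°.
Transverse Mercator on WGS84 with k₀ = 0.9996 gives E = 752937.930 m, N = 3416272.986 m.

E 752937.9 m, N 3416273.0 m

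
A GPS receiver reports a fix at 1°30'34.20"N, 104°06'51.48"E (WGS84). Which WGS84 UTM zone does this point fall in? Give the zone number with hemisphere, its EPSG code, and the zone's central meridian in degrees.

Zone 48N (EPSG:32648), central meridian 105°

UTM zone = ⌊(λ + 180)/6⌋ + 1; 104.1143° ∈ [102°, 108°) → zone 48.
Hemisphere: N (φ ≥ 0).
Central meridian λ₀ = 6×48 − 183 = 105°.
EPSG code: 32648.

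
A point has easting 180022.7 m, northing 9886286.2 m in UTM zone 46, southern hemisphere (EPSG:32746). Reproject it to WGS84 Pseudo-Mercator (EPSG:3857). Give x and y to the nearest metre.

Unproject from UTM 46S (λ₀ = 93°) → φ = -1.02750012°, λ = 90.12519977°.
Web Mercator (R = 6378137 m): x = 10032691.346 m, y = -114386.922 m.

x 10032691 m, y -114387 m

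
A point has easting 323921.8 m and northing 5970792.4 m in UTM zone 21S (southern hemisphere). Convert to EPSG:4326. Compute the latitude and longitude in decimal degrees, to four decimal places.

lat -36.3919°, lon -58.9633°

Zone 21S: λ₀ = -57°, k₀ = 0.9996, false easting 500000 m, false northing 10000000 m.
Meridian distance M = (N − FN)/k₀ = -4030819.9 m.
Inverse transverse Mercator on WGS84 gives φ = -36.39190021°, λ = -58.96329969°.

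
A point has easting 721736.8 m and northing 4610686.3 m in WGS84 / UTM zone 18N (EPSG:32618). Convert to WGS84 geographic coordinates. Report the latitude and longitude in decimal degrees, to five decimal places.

lat 41.61710°, lon -72.33860°

Zone 18N: λ₀ = -75°, k₀ = 0.9996, false easting 500000 m.
Meridian distance M = (N − FN)/k₀ = 4612531.3 m.
Inverse transverse Mercator on WGS84 gives φ = 41.61710012°, λ = -72.33859943°.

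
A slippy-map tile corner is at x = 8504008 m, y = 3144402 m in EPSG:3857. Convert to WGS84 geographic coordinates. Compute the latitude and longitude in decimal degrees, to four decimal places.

lat 27.1674°, lon 76.3928°

R = 6378137 m. λ = x/R = 76.39280363°.
φ = 2·arctan(exp(y/R)) − 90° = 2·arctan(1.63722) − 90° = 27.16740176°.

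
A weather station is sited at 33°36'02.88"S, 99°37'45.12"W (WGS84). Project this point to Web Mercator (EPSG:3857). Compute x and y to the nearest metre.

Web Mercator is spherical with R = a = 6378137 m.
x = R·λ = 6378137 × -1.738857571 = -11090671.812 m.
y = R·ln tan(π/4 + φ/2) = 6378137 × -0.623273591 = -3975324.349 m.

x -11090672 m, y -3975324 m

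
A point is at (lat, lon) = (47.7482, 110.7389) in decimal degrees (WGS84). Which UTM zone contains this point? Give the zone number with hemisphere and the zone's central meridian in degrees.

Zone 49N, central meridian 111°

UTM zone = ⌊(λ + 180)/6⌋ + 1; 110.7389° ∈ [108°, 114°) → zone 49.
Hemisphere: N (φ ≥ 0).
Central meridian λ₀ = 6×49 − 183 = 111°.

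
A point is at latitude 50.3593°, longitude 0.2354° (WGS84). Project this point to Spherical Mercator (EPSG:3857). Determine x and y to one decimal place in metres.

x 26204.6 m, y 6508734.4 m

Web Mercator is spherical with R = a = 6378137 m.
x = R·λ = 6378137 × 0.004108505 = 26204.608 m.
y = R·ln tan(π/4 + φ/2) = 6378137 × 1.020475785 = 6508734.364 m.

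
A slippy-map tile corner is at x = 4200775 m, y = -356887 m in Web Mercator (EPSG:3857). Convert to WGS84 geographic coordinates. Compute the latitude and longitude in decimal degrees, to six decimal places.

lat -3.204299°, lon 37.736204°

R = 6378137 m. λ = x/R = 37.73620388°.
φ = 2·arctan(exp(y/R)) − 90° = 2·arctan(0.94558) − 90° = -3.20429883°.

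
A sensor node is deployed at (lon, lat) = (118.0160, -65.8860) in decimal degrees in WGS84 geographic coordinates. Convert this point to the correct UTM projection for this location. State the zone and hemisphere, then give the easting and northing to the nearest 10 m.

Longitude 118.0160° lies in the 6° band [114°, 120°), giving zone 50; latitude is south of the equator, so 50S.
Zone 50 central meridian λ₀ = 6×50 − 183 = 117°; Δλ = +1.0160°.
Transverse Mercator on WGS84 with k₀ = 0.9996 gives E = 546316.886 m, N = 2692421.789 m.

Zone 50S: E 546320 m, N 2692420 m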